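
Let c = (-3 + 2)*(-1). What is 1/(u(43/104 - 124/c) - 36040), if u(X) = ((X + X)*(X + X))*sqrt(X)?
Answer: -27405106626560/351757756731987001893 - 893399485472*I*sqrt(334178)/351757756731987001893 ≈ -7.7909e-8 - 1.4682e-6*I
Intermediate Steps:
c = 1 (c = -1*(-1) = 1)
u(X) = 4*X**(5/2) (u(X) = ((2*X)*(2*X))*sqrt(X) = (4*X**2)*sqrt(X) = 4*X**(5/2))
1/(u(43/104 - 124/c) - 36040) = 1/(4*(43/104 - 124/1)**(5/2) - 36040) = 1/(4*(43*(1/104) - 124*1)**(5/2) - 36040) = 1/(4*(43/104 - 124)**(5/2) - 36040) = 1/(4*(-12853/104)**(5/2) - 36040) = 1/(4*(165199609*I*sqrt(334178)/562432) - 36040) = 1/(165199609*I*sqrt(334178)/140608 - 36040) = 1/(-36040 + 165199609*I*sqrt(334178)/140608)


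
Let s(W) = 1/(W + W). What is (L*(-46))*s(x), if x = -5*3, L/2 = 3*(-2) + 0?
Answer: -92/5 ≈ -18.400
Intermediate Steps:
L = -12 (L = 2*(3*(-2) + 0) = 2*(-6 + 0) = 2*(-6) = -12)
x = -15 (x = -1*15 = -15)
s(W) = 1/(2*W)
(L*(-46))*s(x) = (-12*(-46))*((1/2)/(-15)) = 552*((1/2)*(-1/15)) = 552*(-1/30) = -92/5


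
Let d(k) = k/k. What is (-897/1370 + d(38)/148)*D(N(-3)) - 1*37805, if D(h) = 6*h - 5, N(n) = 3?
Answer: -3833524909/101380 ≈ -37813.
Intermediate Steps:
d(k) = 1
D(h) = -5 + 6*h
(-897/1370 + d(38)/148)*D(N(-3)) - 1*37805 = (-897/1370 + 1/148)*(-5 + 6*3) - 1*37805 = (-897*1/1370 + 1*(1/148))*(-5 + 18) - 37805 = (-897/1370 + 1/148)*13 - 37805 = -65693/101380*13 - 37805 = -854009/101380 - 37805 = -3833524909/101380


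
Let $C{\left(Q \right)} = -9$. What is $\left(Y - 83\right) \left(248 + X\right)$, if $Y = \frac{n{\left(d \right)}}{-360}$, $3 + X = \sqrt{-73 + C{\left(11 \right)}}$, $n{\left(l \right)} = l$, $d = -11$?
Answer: $- \frac{1463581}{72} - \frac{29869 i \sqrt{82}}{360} \approx -20328.0 - 751.32 i$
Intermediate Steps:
$X = -3 + i \sqrt{82}$ ($X = -3 + \sqrt{-73 - 9} = -3 + \sqrt{-82} = -3 + i \sqrt{82} \approx -3.0 + 9.0554 i$)
$Y = \frac{11}{360}$ ($Y = - \frac{11}{-360} = \left(-11\right) \left(- \frac{1}{360}\right) = \frac{11}{360} \approx 0.030556$)
$\left(Y - 83\right) \left(248 + X\right) = \left(\frac{11}{360} - 83\right) \left(248 - \left(3 - i \sqrt{82}\right)\right) = - \frac{29869 \left(245 + i \sqrt{82}\right)}{360} = - \frac{1463581}{72} - \frac{29869 i \sqrt{82}}{360}$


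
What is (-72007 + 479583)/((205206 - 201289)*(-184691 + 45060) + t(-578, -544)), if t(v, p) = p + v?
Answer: -407576/546935749 ≈ -0.00074520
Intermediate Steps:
(-72007 + 479583)/((205206 - 201289)*(-184691 + 45060) + t(-578, -544)) = (-72007 + 479583)/((205206 - 201289)*(-184691 + 45060) + (-544 - 578)) = 407576/(3917*(-139631) - 1122) = 407576/(-546934627 - 1122) = 407576/(-546935749) = 407576*(-1/546935749) = -407576/546935749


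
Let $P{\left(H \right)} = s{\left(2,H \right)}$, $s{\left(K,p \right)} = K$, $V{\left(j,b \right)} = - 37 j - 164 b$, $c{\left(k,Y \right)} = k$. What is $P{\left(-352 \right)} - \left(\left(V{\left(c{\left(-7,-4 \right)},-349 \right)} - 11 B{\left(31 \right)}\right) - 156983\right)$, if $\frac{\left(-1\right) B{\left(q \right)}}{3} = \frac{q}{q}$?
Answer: $99457$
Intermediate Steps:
$V{\left(j,b \right)} = - 164 b - 37 j$
$B{\left(q \right)} = -3$ ($B{\left(q \right)} = - 3 \frac{q}{q} = \left(-3\right) 1 = -3$)
$P{\left(H \right)} = 2$
$P{\left(-352 \right)} - \left(\left(V{\left(c{\left(-7,-4 \right)},-349 \right)} - 11 B{\left(31 \right)}\right) - 156983\right) = 2 - \left(\left(\left(\left(-164\right) \left(-349\right) - -259\right) - -33\right) - 156983\right) = 2 - \left(\left(\left(57236 + 259\right) + 33\right) - 156983\right) = 2 - \left(\left(57495 + 33\right) - 156983\right) = 2 - \left(57528 - 156983\right) = 2 - -99455 = 2 + 99455 = 99457$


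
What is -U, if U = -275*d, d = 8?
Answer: 2200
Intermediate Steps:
U = -2200 (U = -275*8 = -2200)
-U = -1*(-2200) = 2200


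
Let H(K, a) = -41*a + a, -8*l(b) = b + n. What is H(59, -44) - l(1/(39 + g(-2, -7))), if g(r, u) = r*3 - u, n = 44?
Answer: 564961/320 ≈ 1765.5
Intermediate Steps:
g(r, u) = -u + 3*r (g(r, u) = 3*r - u = -u + 3*r)
l(b) = -11/2 - b/8 (l(b) = -(b + 44)/8 = -(44 + b)/8 = -11/2 - b/8)
H(K, a) = -40*a
H(59, -44) - l(1/(39 + g(-2, -7))) = -40*(-44) - (-11/2 - 1/(8*(39 + (-1*(-7) + 3*(-2))))) = 1760 - (-11/2 - 1/(8*(39 + (7 - 6)))) = 1760 - (-11/2 - 1/(8*(39 + 1))) = 1760 - (-11/2 - 1/8/40) = 1760 - (-11/2 - 1/8*1/40) = 1760 - (-11/2 - 1/320) = 1760 - 1*(-1761/320) = 1760 + 1761/320 = 564961/320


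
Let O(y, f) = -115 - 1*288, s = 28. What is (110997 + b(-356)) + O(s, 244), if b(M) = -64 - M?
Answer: 110886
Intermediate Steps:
O(y, f) = -403 (O(y, f) = -115 - 288 = -403)
(110997 + b(-356)) + O(s, 244) = (110997 + (-64 - 1*(-356))) - 403 = (110997 + (-64 + 356)) - 403 = (110997 + 292) - 403 = 111289 - 403 = 110886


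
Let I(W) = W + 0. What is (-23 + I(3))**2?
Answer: 400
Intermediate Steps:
I(W) = W
(-23 + I(3))**2 = (-23 + 3)**2 = (-20)**2 = 400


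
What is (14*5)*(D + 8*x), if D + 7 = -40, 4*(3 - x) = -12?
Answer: 70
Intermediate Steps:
x = 6 (x = 3 - ¼*(-12) = 3 + 3 = 6)
D = -47 (D = -7 - 40 = -47)
(14*5)*(D + 8*x) = (14*5)*(-47 + 8*6) = 70*(-47 + 48) = 70*1 = 70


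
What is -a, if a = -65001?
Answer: 65001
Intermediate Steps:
-a = -1*(-65001) = 65001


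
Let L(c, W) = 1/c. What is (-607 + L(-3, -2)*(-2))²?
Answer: 3308761/9 ≈ 3.6764e+5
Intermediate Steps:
(-607 + L(-3, -2)*(-2))² = (-607 - 2/(-3))² = (-607 - ⅓*(-2))² = (-607 + ⅔)² = (-1819/3)² = 3308761/9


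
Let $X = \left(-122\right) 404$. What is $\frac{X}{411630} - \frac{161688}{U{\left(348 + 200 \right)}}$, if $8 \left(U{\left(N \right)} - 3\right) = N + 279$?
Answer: $- \frac{266243497804}{175148565} \approx -1520.1$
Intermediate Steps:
$U{\left(N \right)} = \frac{303}{8} + \frac{N}{8}$ ($U{\left(N \right)} = 3 + \frac{N + 279}{8} = 3 + \frac{279 + N}{8} = 3 + \left(\frac{279}{8} + \frac{N}{8}\right) = \frac{303}{8} + \frac{N}{8}$)
$X = -49288$
$\frac{X}{411630} - \frac{161688}{U{\left(348 + 200 \right)}} = - \frac{49288}{411630} - \frac{161688}{\frac{303}{8} + \frac{348 + 200}{8}} = \left(-49288\right) \frac{1}{411630} - \frac{161688}{\frac{303}{8} + \frac{1}{8} \cdot 548} = - \frac{24644}{205815} - \frac{161688}{\frac{303}{8} + \frac{137}{2}} = - \frac{24644}{205815} - \frac{161688}{\frac{851}{8}} = - \frac{24644}{205815} - \frac{1293504}{851} = - \frac{266243497804}{175148565}$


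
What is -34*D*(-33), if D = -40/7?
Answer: -44880/7 ≈ -6411.4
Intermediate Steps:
D = -40/7 (D = -40*⅐ = -40/7 ≈ -5.7143)
-34*D*(-33) = -34*(-40/7)*(-33) = (1360/7)*(-33) = -44880/7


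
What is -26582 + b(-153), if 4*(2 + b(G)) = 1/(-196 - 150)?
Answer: -36792257/1384 ≈ -26584.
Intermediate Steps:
b(G) = -2769/1384 (b(G) = -2 + 1/(4*(-196 - 150)) = -2 + (1/4)/(-346) = -2 + (1/4)*(-1/346) = -2 - 1/1384 = -2769/1384)
-26582 + b(-153) = -26582 - 2769/1384 = -36792257/1384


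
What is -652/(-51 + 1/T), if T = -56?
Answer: 36512/2857 ≈ 12.780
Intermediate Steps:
-652/(-51 + 1/T) = -652/(-51 + 1/(-56)) = -652/(-51 - 1/56) = -652/(-2857/56) = -652*(-56/2857) = 36512/2857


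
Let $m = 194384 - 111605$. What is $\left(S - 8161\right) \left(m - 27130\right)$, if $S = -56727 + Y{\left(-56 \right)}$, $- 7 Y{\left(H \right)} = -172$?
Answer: $- \frac{25267094556}{7} \approx -3.6096 \cdot 10^{9}$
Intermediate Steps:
$Y{\left(H \right)} = \frac{172}{7}$ ($Y{\left(H \right)} = \left(- \frac{1}{7}\right) \left(-172\right) = \frac{172}{7}$)
$m = 82779$ ($m = 194384 - 111605 = 82779$)
$S = - \frac{396917}{7}$ ($S = -56727 + \frac{172}{7} = - \frac{396917}{7} \approx -56702.0$)
$\left(S - 8161\right) \left(m - 27130\right) = \left(- \frac{396917}{7} - 8161\right) \left(82779 - 27130\right) = \left(- \frac{454044}{7}\right) 55649 = - \frac{25267094556}{7}$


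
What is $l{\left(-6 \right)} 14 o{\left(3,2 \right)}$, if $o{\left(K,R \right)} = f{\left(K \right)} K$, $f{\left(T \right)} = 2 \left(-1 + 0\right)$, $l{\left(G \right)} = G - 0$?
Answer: $504$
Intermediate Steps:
$l{\left(G \right)} = G$ ($l{\left(G \right)} = G + 0 = G$)
$f{\left(T \right)} = -2$ ($f{\left(T \right)} = 2 \left(-1\right) = -2$)
$o{\left(K,R \right)} = - 2 K$
$l{\left(-6 \right)} 14 o{\left(3,2 \right)} = \left(-6\right) 14 \left(\left(-2\right) 3\right) = \left(-84\right) \left(-6\right) = 504$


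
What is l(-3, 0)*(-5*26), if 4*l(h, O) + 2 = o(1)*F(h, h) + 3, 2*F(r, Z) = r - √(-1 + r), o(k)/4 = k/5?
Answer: 13/2 + 26*I ≈ 6.5 + 26.0*I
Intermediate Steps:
o(k) = 4*k/5 (o(k) = 4*(k/5) = 4*k/5)
F(r, Z) = r/2 - √(-1 + r)/2 (F(r, Z) = (r - √(-1 + r))/2 = r/2 - √(-1 + r)/2)
l(h, O) = ¼ - √(-1 + h)/10 + h/10 (l(h, O) = -½ + (((⅘)*1)*(h/2 - √(-1 + h)/2) + 3)/4 = -½ + (4*(h/2 - √(-1 + h)/2)/5 + 3)/4 = -½ + ((-2*√(-1 + h)/5 + 2*h/5) + 3)/4 = -½ + (3 - 2*√(-1 + h)/5 + 2*h/5)/4 = -½ + (¾ - √(-1 + h)/10 + h/10) = ¼ - √(-1 + h)/10 + h/10)
l(-3, 0)*(-5*26) = (¼ - √(-1 - 3)/10 + (⅒)*(-3))*(-5*26) = (¼ - I/5 - 3/10)*(-130) = (-1/20 - I/5)*(-130) = 13/2 + 26*I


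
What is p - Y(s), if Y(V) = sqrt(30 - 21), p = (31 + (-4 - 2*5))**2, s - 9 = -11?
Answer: 286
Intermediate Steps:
s = -2 (s = 9 - 11 = -2)
p = 289 (p = (31 + (-4 - 10))**2 = (31 - 14)**2 = 17**2 = 289)
Y(V) = 3 (Y(V) = sqrt(9) = 3)
p - Y(s) = 289 - 1*3 = 289 - 3 = 286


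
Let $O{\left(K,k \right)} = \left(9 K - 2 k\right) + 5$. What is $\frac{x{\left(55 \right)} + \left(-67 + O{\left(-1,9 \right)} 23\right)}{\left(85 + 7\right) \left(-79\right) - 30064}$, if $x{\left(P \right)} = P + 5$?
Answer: $\frac{57}{4148} \approx 0.013742$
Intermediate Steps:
$O{\left(K,k \right)} = 5 - 2 k + 9 K$ ($O{\left(K,k \right)} = \left(- 2 k + 9 K\right) + 5 = 5 - 2 k + 9 K$)
$x{\left(P \right)} = 5 + P$
$\frac{x{\left(55 \right)} + \left(-67 + O{\left(-1,9 \right)} 23\right)}{\left(85 + 7\right) \left(-79\right) - 30064} = \frac{\left(5 + 55\right) + \left(-67 + \left(5 - 18 + 9 \left(-1\right)\right) 23\right)}{\left(85 + 7\right) \left(-79\right) - 30064} = \frac{60 + \left(-67 + \left(5 - 18 - 9\right) 23\right)}{92 \left(-79\right) - 30064} = \frac{60 - 573}{-7268 - 30064} = \frac{60 - 573}{-37332} = \left(60 - 573\right) \left(- \frac{1}{37332}\right) = \left(-513\right) \left(- \frac{1}{37332}\right) = \frac{57}{4148}$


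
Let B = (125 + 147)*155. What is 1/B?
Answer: 1/42160 ≈ 2.3719e-5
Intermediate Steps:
B = 42160 (B = 272*155 = 42160)
1/B = 1/42160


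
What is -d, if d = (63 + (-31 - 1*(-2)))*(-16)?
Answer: 544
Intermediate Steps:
d = -544 (d = (63 + (-31 + 2))*(-16) = (63 - 29)*(-16) = 34*(-16) = -544)
-d = -1*(-544) = 544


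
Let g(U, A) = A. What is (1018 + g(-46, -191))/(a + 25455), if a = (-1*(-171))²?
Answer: 827/54696 ≈ 0.015120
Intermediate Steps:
a = 29241 (a = 171² = 29241)
(1018 + g(-46, -191))/(a + 25455) = (1018 - 191)/(29241 + 25455) = 827/54696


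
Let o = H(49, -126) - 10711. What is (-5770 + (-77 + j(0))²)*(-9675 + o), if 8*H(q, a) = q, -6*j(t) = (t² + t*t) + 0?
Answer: -25923201/8 ≈ -3.2404e+6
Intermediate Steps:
j(t) = -t²/3 (j(t) = -((t² + t*t) + 0)/6 = -((t² + t²) + 0)/6 = -(2*t² + 0)/6 = -t²/3)
H(q, a) = q/8
o = -85639/8 (o = (⅛)*49 - 10711 = 49/8 - 10711 = -85639/8 ≈ -10705.)
(-5770 + (-77 + j(0))²)*(-9675 + o) = (-5770 + (-77 - ⅓*0²)²)*(-9675 - 85639/8) = (-5770 + (-77 - ⅓*0)²)*(-163039/8) = (-5770 + (-77 + 0)²)*(-163039/8) = (-5770 + (-77)²)*(-163039/8) = (-5770 + 5929)*(-163039/8) = 159*(-163039/8) = -25923201/8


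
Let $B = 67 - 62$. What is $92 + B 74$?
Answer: $462$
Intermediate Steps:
$B = 5$
$92 + B 74 = 92 + 5 \cdot 74 = 92 + 370 = 462$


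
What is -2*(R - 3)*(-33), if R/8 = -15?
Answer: -8118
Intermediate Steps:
R = -120 (R = 8*(-15) = -120)
-2*(R - 3)*(-33) = -2*(-120 - 3)*(-33) = -2*(-123)*(-33) = 246*(-33) = -8118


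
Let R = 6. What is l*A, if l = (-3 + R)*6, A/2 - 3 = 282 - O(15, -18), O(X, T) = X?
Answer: 9720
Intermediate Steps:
A = 540 (A = 6 + 2*(282 - 1*15) = 6 + 2*(282 - 15) = 6 + 2*267 = 6 + 534 = 540)
l = 18 (l = (-3 + 6)*6 = 3*6 = 18)
l*A = 18*540 = 9720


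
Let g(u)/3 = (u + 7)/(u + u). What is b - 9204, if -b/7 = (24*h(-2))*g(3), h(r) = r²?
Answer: -12564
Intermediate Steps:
g(u) = 3*(7 + u)/(2*u) (g(u) = 3*((u + 7)/(u + u)) = 3*((7 + u)/((2*u))) = 3*((7 + u)*(1/(2*u))) = 3*((7 + u)/(2*u)) = 3*(7 + u)/(2*u))
b = -3360 (b = -7*24*(-2)²*(3/2)*(7 + 3)/3 = -7*24*4*(3/2)*(⅓)*10 = -672*5 = -7*480 = -3360)
b - 9204 = -3360 - 9204 = -12564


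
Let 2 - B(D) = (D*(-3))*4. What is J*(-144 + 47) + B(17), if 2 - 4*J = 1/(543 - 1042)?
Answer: 314273/1996 ≈ 157.45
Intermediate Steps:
B(D) = 2 + 12*D (B(D) = 2 - D*(-3)*4 = 2 - (-3*D)*4 = 2 - (-12)*D = 2 + 12*D)
J = 999/1996 (J = ½ - 1/(4*(543 - 1042)) = ½ - ¼/(-499) = ½ - ¼*(-1/499) = ½ + 1/1996 = 999/1996 ≈ 0.50050)
J*(-144 + 47) + B(17) = 999*(-144 + 47)/1996 + (2 + 12*17) = (999/1996)*(-97) + (2 + 204) = -96903/1996 + 206 = 314273/1996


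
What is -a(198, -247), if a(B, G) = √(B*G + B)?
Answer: -6*I*√1353 ≈ -220.7*I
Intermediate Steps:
a(B, G) = √(B + B*G)
-a(198, -247) = -√(198*(1 - 247)) = -√(198*(-246)) = -√(-48708) = -6*I*√1353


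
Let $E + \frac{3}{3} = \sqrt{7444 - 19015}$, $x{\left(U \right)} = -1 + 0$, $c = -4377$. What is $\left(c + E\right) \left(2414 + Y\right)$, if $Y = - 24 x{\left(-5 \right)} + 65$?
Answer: $-10958134 + 2503 i \sqrt{11571} \approx -1.0958 \cdot 10^{7} + 2.6924 \cdot 10^{5} i$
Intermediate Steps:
$x{\left(U \right)} = -1$
$E = -1 + i \sqrt{11571}$ ($E = -1 + \sqrt{7444 - 19015} = -1 + \sqrt{-11571} = -1 + i \sqrt{11571} \approx -1.0 + 107.57 i$)
$Y = 89$ ($Y = \left(-24\right) \left(-1\right) + 65 = 24 + 65 = 89$)
$\left(c + E\right) \left(2414 + Y\right) = \left(-4377 - \left(1 - i \sqrt{11571}\right)\right) \left(2414 + 89\right) = \left(-4378 + i \sqrt{11571}\right) 2503 = -10958134 + 2503 i \sqrt{11571}$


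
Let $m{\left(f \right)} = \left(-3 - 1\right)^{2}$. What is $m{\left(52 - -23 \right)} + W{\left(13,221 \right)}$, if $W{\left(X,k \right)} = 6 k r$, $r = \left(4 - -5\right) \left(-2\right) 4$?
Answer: $-95456$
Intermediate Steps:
$r = -72$ ($r = \left(4 + 5\right) \left(-2\right) 4 = 9 \left(-2\right) 4 = \left(-18\right) 4 = -72$)
$m{\left(f \right)} = 16$ ($m{\left(f \right)} = \left(-4\right)^{2} = 16$)
$W{\left(X,k \right)} = - 432 k$ ($W{\left(X,k \right)} = 6 k \left(-72\right) = - 432 k$)
$m{\left(52 - -23 \right)} + W{\left(13,221 \right)} = 16 - 95472 = -95456$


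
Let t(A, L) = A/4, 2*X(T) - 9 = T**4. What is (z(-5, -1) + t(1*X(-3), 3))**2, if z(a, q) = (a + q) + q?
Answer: 289/16 ≈ 18.063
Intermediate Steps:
X(T) = 9/2 + T**4/2
t(A, L) = A/4 (t(A, L) = A*(1/4) = A/4)
z(a, q) = a + 2*q
(z(-5, -1) + t(1*X(-3), 3))**2 = ((-5 + 2*(-1)) + (1*(9/2 + (1/2)*(-3)**4))/4)**2 = ((-5 - 2) + (1*(9/2 + (1/2)*81))/4)**2 = (-7 + (1*(9/2 + 81/2))/4)**2 = (-7 + (1*45)/4)**2 = (-7 + (1/4)*45)**2 = (-7 + 45/4)**2 = (17/4)**2 = 289/16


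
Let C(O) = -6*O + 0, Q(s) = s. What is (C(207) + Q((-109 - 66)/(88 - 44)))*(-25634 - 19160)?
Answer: 1227870731/22 ≈ 5.5812e+7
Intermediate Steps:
C(O) = -6*O
(C(207) + Q((-109 - 66)/(88 - 44)))*(-25634 - 19160) = (-6*207 + (-109 - 66)/(88 - 44))*(-25634 - 19160) = (-1242 - 175/44)*(-44794) = -54823/44*(-44794) = 1227870731/22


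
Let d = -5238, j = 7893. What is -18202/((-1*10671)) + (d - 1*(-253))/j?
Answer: 30157817/28075401 ≈ 1.0742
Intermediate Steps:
-18202/((-1*10671)) + (d - 1*(-253))/j = -18202/((-1*10671)) + (-5238 - 1*(-253))/7893 = -18202/(-10671) + (-5238 + 253)*(1/7893) = -18202*(-1/10671) - 4985*1/7893 = 18202/10671 - 4985/7893 = 30157817/28075401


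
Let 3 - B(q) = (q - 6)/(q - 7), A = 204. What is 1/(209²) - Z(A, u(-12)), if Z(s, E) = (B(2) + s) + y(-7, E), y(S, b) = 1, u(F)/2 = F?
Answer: -45253511/218405 ≈ -207.20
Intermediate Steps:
u(F) = 2*F
B(q) = 3 - (-6 + q)/(-7 + q) (B(q) = 3 - (q - 6)/(q - 7) = 3 - (-6 + q)/(-7 + q))
Z(s, E) = 16/5 + s (Z(s, E) = ((-15 + 2*2)/(-7 + 2) + s) + 1 = ((-15 + 4)/(-5) + s) + 1 = (-⅕*(-11) + s) + 1 = (11/5 + s) + 1 = 16/5 + s)
1/(209²) - Z(A, u(-12)) = 1/(209²) - (16/5 + 204) = 1/43681 - 1*1036/5 = 1/43681 - 1036/5 = -45253511/218405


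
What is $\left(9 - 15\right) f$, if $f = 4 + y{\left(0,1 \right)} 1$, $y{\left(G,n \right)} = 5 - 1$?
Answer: $-48$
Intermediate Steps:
$y{\left(G,n \right)} = 4$ ($y{\left(G,n \right)} = 5 - 1 = 4$)
$f = 8$ ($f = 4 + 4 \cdot 1 = 4 + 4 = 8$)
$\left(9 - 15\right) f = \left(9 - 15\right) 8 = \left(-6\right) 8 = -48$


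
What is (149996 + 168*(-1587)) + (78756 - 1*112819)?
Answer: -150683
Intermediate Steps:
(149996 + 168*(-1587)) + (78756 - 1*112819) = (149996 - 266616) + (78756 - 112819) = -116620 - 34063 = -150683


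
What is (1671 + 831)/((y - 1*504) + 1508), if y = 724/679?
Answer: 283143/113740 ≈ 2.4894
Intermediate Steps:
y = 724/679 (y = 724*(1/679) = 724/679 ≈ 1.0663)
(1671 + 831)/((y - 1*504) + 1508) = (1671 + 831)/((724/679 - 1*504) + 1508) = 2502/((724/679 - 504) + 1508) = 2502/(-341492/679 + 1508) = 2502/(682440/679) = 2502*(679/682440) = 283143/113740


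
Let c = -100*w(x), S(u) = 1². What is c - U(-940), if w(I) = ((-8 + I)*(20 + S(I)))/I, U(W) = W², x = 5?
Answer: -882340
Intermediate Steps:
S(u) = 1
w(I) = (-168 + 21*I)/I (w(I) = ((-8 + I)*(20 + 1))/I = ((-8 + I)*21)/I = (-168 + 21*I)/I)
c = 1260 (c = -100*(21 - 168/5) = -100*(-63/5) = 1260)
c - U(-940) = 1260 - 1*(-940)² = 1260 - 1*883600 = 1260 - 883600 = -882340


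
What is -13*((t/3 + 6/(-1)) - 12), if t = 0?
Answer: 234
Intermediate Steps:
-13*((t/3 + 6/(-1)) - 12) = -13*((0/3 + 6/(-1)) - 12) = -13*((0*(⅓) + 6*(-1)) - 12) = -13*((0 - 6) - 12) = -13*(-6 - 12) = -13*(-18) = 234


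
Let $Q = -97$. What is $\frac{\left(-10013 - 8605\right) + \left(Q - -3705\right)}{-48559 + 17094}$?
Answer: $\frac{3002}{6293} \approx 0.47704$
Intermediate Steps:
$\frac{\left(-10013 - 8605\right) + \left(Q - -3705\right)}{-48559 + 17094} = \frac{\left(-10013 - 8605\right) - -3608}{-48559 + 17094} = \frac{\left(-10013 - 8605\right) + \left(-97 + 3705\right)}{-31465} = \left(-18618 + 3608\right) \left(- \frac{1}{31465}\right) = \left(-15010\right) \left(- \frac{1}{31465}\right) = \frac{3002}{6293}$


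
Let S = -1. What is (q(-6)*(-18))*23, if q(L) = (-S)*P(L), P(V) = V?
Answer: 2484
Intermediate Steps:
q(L) = L (q(L) = (-1*(-1))*L = 1*L = L)
(q(-6)*(-18))*23 = -6*(-18)*23 = 108*23 = 2484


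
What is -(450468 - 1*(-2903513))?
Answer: -3353981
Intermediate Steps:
-(450468 - 1*(-2903513)) = -(450468 + 2903513) = -1*3353981 = -3353981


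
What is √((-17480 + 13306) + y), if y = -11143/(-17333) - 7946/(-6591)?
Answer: I*√322198464949631517/8787831 ≈ 64.592*I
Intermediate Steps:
y = 211171531/114241803 (y = -11143*(-1/17333) - 7946*(-1/6591) = 11143/17333 + 7946/6591 = 211171531/114241803 ≈ 1.8485)
√((-17480 + 13306) + y) = √((-17480 + 13306) + 211171531/114241803) = √(-4174 + 211171531/114241803) = √(-476634114191/114241803) = I*√322198464949631517/8787831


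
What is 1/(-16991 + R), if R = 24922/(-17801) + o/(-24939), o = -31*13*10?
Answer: -443939139/7543519702477 ≈ -5.8850e-5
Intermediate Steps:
o = -4030 (o = -403*10 = -4030)
R = -549791728/443939139 (R = 24922/(-17801) - 4030/(-24939) = 24922*(-1/17801) - 4030*(-1/24939) = -24922/17801 + 4030/24939 = -549791728/443939139 ≈ -1.2384)
1/(-16991 + R) = 1/(-16991 - 549791728/443939139) = 1/(-7543519702477/443939139) = -443939139/7543519702477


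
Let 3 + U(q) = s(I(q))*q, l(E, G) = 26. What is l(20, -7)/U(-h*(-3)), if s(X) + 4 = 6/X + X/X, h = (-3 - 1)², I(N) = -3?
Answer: -26/243 ≈ -0.10700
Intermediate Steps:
h = 16 (h = (-4)² = 16)
s(X) = -3 + 6/X (s(X) = -4 + (6/X + X/X) = -4 + (6/X + 1) = -4 + (1 + 6/X) = -3 + 6/X)
U(q) = -3 - 5*q (U(q) = -3 + (-3 + 6/(-3))*q = -3 + (-3 + 6*(-⅓))*q = -3 + (-3 - 2)*q = -3 - 5*q)
l(20, -7)/U(-h*(-3)) = 26/(-3 - 5*(-1*16)*(-3)) = 26/(-3 - (-80)*(-3)) = 26/(-3 - 5*48) = 26/(-3 - 240) = 26/(-243) = 26*(-1/243) = -26/243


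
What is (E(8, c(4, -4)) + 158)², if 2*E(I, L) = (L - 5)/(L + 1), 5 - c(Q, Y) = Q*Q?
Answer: 630436/25 ≈ 25217.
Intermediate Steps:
c(Q, Y) = 5 - Q² (c(Q, Y) = 5 - Q*Q = 5 - Q²)
E(I, L) = (-5 + L)/(2*(1 + L)) (E(I, L) = ((L - 5)/(L + 1))/2 = ((-5 + L)/(1 + L))/2 = (-5 + L)/(2*(1 + L)))
(E(8, c(4, -4)) + 158)² = ((-5 + (5 - 1*4²))/(2*(1 + (5 - 1*4²))) + 158)² = ((-5 + (5 - 1*16))/(2*(1 + (5 - 1*16))) + 158)² = ((-5 + (5 - 16))/(2*(1 + (5 - 16))) + 158)² = ((-5 - 11)/(2*(1 - 11)) + 158)² = ((½)*(-16)/(-10) + 158)² = ((½)*(-⅒)*(-16) + 158)² = (⅘ + 158)² = (794/5)² = 630436/25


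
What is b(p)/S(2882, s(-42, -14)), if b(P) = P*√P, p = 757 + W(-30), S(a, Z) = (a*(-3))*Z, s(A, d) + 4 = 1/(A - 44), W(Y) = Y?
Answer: 31261*√727/1491435 ≈ 0.56515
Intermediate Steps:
s(A, d) = -4 + 1/(-44 + A) (s(A, d) = -4 + 1/(A - 44) = -4 + 1/(-44 + A))
S(a, Z) = -3*Z*a (S(a, Z) = (-3*a)*Z = -3*Z*a)
p = 727 (p = 757 - 30 = 727)
b(P) = P^(3/2)
b(p)/S(2882, s(-42, -14)) = 727^(3/2)/((-3*(177 - 4*(-42))/(-44 - 42)*2882)) = (727*√727)/((-3*(177 + 168)/(-86)*2882)) = (727*√727)/((-3*(-1/86*345)*2882)) = (727*√727)/((-3*(-345/86)*2882)) = (727*√727)/(1491435/43) = (727*√727)*(43/1491435) = 31261*√727/1491435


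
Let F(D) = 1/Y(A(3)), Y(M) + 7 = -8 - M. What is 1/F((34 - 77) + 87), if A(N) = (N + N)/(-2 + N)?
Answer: -21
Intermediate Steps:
A(N) = 2*N/(-2 + N) (A(N) = (2*N)/(-2 + N) = 2*N/(-2 + N))
Y(M) = -15 - M (Y(M) = -7 + (-8 - M) = -15 - M)
F(D) = -1/21 (F(D) = 1/(-15 - 2*3/(-2 + 3)) = 1/(-15 - 2*3/1) = 1/(-15 - 2*3) = 1/(-15 - 1*6) = 1/(-15 - 6) = 1/(-21) = -1/21)
1/F((34 - 77) + 87) = 1/(-1/21) = -21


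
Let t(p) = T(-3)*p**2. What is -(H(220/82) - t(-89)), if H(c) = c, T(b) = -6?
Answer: -1948676/41 ≈ -47529.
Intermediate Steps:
t(p) = -6*p**2
-(H(220/82) - t(-89)) = -(220/82 - (-6)*(-89)**2) = -(220*(1/82) - (-6)*7921) = -(110/41 - 1*(-47526)) = -(110/41 + 47526) = -1*1948676/41 = -1948676/41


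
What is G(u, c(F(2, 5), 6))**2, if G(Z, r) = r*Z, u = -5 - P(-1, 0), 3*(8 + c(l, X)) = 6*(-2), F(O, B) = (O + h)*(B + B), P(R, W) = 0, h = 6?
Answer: 3600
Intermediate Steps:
F(O, B) = 2*B*(6 + O) (F(O, B) = (O + 6)*(B + B) = (6 + O)*(2*B) = 2*B*(6 + O))
c(l, X) = -12 (c(l, X) = -8 + (6*(-2))/3 = -8 + (1/3)*(-12) = -8 - 4 = -12)
u = -5 (u = -5 - 1*0 = -5 + 0 = -5)
G(Z, r) = Z*r
G(u, c(F(2, 5), 6))**2 = (-5*(-12))**2 = 60**2 = 3600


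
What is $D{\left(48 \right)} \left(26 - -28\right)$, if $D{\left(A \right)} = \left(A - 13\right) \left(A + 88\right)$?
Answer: $257040$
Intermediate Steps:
$D{\left(A \right)} = \left(-13 + A\right) \left(88 + A\right)$
$D{\left(48 \right)} \left(26 - -28\right) = \left(-1144 + 48^{2} + 75 \cdot 48\right) \left(26 - -28\right) = \left(-1144 + 2304 + 3600\right) \left(26 + 28\right) = 4760 \cdot 54 = 257040$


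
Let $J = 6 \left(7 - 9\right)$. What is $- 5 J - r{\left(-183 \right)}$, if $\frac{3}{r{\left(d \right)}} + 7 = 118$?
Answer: $\frac{2219}{37} \approx 59.973$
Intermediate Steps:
$r{\left(d \right)} = \frac{1}{37}$ ($r{\left(d \right)} = \frac{3}{-7 + 118} = \frac{3}{111} = 3 \cdot \frac{1}{111} = \frac{1}{37}$)
$J = -12$ ($J = 6 \left(-2\right) = -12$)
$- 5 J - r{\left(-183 \right)} = \left(-5\right) \left(-12\right) - \frac{1}{37} = 60 - \frac{1}{37} = \frac{2219}{37}$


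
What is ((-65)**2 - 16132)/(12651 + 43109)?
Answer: -11907/55760 ≈ -0.21354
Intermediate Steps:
((-65)**2 - 16132)/(12651 + 43109) = (4225 - 16132)/55760 = -11907*1/55760 = -11907/55760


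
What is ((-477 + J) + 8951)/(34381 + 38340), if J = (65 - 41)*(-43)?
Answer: 7442/72721 ≈ 0.10234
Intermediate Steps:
J = -1032 (J = 24*(-43) = -1032)
((-477 + J) + 8951)/(34381 + 38340) = ((-477 - 1032) + 8951)/(34381 + 38340) = (-1509 + 8951)/72721 = 7442*(1/72721) = 7442/72721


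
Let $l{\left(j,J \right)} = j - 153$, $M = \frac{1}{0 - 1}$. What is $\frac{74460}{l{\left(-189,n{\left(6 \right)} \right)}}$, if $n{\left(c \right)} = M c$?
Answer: $- \frac{12410}{57} \approx -217.72$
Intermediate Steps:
$M = -1$ ($M = \frac{1}{-1} = -1$)
$n{\left(c \right)} = - c$
$l{\left(j,J \right)} = -153 + j$ ($l{\left(j,J \right)} = j - 153 = -153 + j$)
$\frac{74460}{l{\left(-189,n{\left(6 \right)} \right)}} = \frac{74460}{-153 - 189} = \frac{74460}{-342} = 74460 \left(- \frac{1}{342}\right) = - \frac{12410}{57}$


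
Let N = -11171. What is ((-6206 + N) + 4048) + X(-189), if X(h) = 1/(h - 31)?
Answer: -2932381/220 ≈ -13329.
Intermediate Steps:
X(h) = 1/(-31 + h)
((-6206 + N) + 4048) + X(-189) = ((-6206 - 11171) + 4048) + 1/(-31 - 189) = (-17377 + 4048) + 1/(-220) = -13329 - 1/220 = -2932381/220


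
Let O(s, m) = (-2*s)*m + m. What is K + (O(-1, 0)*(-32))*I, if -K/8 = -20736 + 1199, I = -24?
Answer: 156296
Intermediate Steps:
O(s, m) = m - 2*m*s (O(s, m) = -2*m*s + m = m - 2*m*s)
K = 156296 (K = -8*(-20736 + 1199) = -8*(-19537) = 156296)
K + (O(-1, 0)*(-32))*I = 156296 + ((0*(1 - 2*(-1)))*(-32))*(-24) = 156296 + ((0*(1 + 2))*(-32))*(-24) = 156296 + ((0*3)*(-32))*(-24) = 156296 + (0*(-32))*(-24) = 156296 + 0*(-24) = 156296 + 0 = 156296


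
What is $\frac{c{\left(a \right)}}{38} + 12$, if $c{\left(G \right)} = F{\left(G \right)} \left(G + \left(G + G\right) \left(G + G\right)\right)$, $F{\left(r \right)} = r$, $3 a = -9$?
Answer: $\frac{357}{38} \approx 9.3947$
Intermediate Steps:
$a = -3$ ($a = \frac{1}{3} \left(-9\right) = -3$)
$c{\left(G \right)} = G \left(G + 4 G^{2}\right)$ ($c{\left(G \right)} = G \left(G + \left(G + G\right) \left(G + G\right)\right) = G \left(G + 2 G 2 G\right) = G \left(G + 4 G^{2}\right)$)
$\frac{c{\left(a \right)}}{38} + 12 = \frac{\left(-3\right)^{2} \left(1 + 4 \left(-3\right)\right)}{38} + 12 = 9 \left(1 - 12\right) \frac{1}{38} + 12 = 9 \left(-11\right) \frac{1}{38} + 12 = \left(-99\right) \frac{1}{38} + 12 = - \frac{99}{38} + 12 = \frac{357}{38}$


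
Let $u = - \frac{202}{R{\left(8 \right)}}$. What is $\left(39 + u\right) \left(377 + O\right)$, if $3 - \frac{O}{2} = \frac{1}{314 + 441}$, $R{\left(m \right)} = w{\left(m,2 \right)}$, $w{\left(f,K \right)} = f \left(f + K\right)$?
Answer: $\frac{421888817}{30200} \approx 13970.0$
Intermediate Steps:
$w{\left(f,K \right)} = f \left(K + f\right)$
$R{\left(m \right)} = m \left(2 + m\right)$
$u = - \frac{101}{40}$ ($u = - \frac{202}{8 \left(2 + 8\right)} = - \frac{202}{8 \cdot 10} = - \frac{202}{80} = \left(-202\right) \frac{1}{80} = - \frac{101}{40} \approx -2.525$)
$O = \frac{4528}{755}$ ($O = 6 - \frac{2}{314 + 441} = 6 - \frac{2}{755} = \frac{4528}{755} \approx 5.9974$)
$\left(39 + u\right) \left(377 + O\right) = \left(39 - \frac{101}{40}\right) \left(377 + \frac{4528}{755}\right) = \frac{1459}{40} \cdot \frac{289163}{755} = \frac{421888817}{30200}$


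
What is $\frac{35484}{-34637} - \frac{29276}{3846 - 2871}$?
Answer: $- \frac{80663824}{2597775} \approx -31.051$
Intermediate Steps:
$\frac{35484}{-34637} - \frac{29276}{3846 - 2871} = 35484 \left(- \frac{1}{34637}\right) - \frac{29276}{975} = - \frac{35484}{34637} - \frac{2252}{75} = - \frac{80663824}{2597775}$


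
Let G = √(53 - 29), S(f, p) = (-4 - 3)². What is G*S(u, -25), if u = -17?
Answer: 98*√6 ≈ 240.05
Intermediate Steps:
S(f, p) = 49 (S(f, p) = (-7)² = 49)
G = 2*√6 (G = √24 = 2*√6 ≈ 4.8990)
G*S(u, -25) = (2*√6)*49 = 98*√6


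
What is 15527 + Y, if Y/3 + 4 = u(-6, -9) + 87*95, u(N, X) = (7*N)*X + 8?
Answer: 41468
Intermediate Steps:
u(N, X) = 8 + 7*N*X (u(N, X) = 7*N*X + 8 = 8 + 7*N*X)
Y = 25941 (Y = -12 + 3*((8 + 7*(-6)*(-9)) + 87*95) = -12 + 3*((8 + 378) + 8265) = -12 + 3*(386 + 8265) = -12 + 3*8651 = -12 + 25953 = 25941)
15527 + Y = 15527 + 25941 = 41468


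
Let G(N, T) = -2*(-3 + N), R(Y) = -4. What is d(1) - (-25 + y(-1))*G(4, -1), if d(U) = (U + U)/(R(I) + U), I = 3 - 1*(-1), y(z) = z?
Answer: -158/3 ≈ -52.667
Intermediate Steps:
I = 4 (I = 3 + 1 = 4)
d(U) = 2*U/(-4 + U) (d(U) = (U + U)/(-4 + U) = (2*U)/(-4 + U) = 2*U/(-4 + U))
G(N, T) = 6 - 2*N
d(1) - (-25 + y(-1))*G(4, -1) = 2*1/(-4 + 1) - (-25 - 1)*(6 - 2*4) = 2*1/(-3) - (-26)*(6 - 8) = 2*1*(-⅓) - (-26)*(-2) = -⅔ - 1*52 = -⅔ - 52 = -158/3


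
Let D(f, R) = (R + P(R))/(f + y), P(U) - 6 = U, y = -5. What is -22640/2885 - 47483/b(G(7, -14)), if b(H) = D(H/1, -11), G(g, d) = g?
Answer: 27361467/4616 ≈ 5927.5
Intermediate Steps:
P(U) = 6 + U
D(f, R) = (6 + 2*R)/(-5 + f) (D(f, R) = (R + (6 + R))/(f - 5) = (6 + 2*R)/(-5 + f))
b(H) = -16/(-5 + H) (b(H) = 2*(3 - 11)/(-5 + H/1) = 2*(-8)/(-5 + H*1) = 2*(-8)/(-5 + H) = -16/(-5 + H))
-22640/2885 - 47483/b(G(7, -14)) = -22640/2885 - 47483/((-16/(-5 + 7))) = -22640*1/2885 - 47483/((-16/2)) = -4528/577 - 47483/((-16*½)) = -4528/577 - 47483/(-8) = -4528/577 - 47483*(-⅛) = -4528/577 + 47483/8 = 27361467/4616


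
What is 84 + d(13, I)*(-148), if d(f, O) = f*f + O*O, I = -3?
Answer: -26260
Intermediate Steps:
d(f, O) = O² + f² (d(f, O) = f² + O² = O² + f²)
84 + d(13, I)*(-148) = 84 + ((-3)² + 13²)*(-148) = 84 + (9 + 169)*(-148) = 84 + 178*(-148) = 84 - 26344 = -26260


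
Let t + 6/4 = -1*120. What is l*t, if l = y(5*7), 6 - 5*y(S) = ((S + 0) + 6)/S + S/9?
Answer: -3996/175 ≈ -22.834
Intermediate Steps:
t = -243/2 (t = -3/2 - 1*120 = -3/2 - 120 = -243/2 ≈ -121.50)
y(S) = 6/5 - S/45 - (6 + S)/(5*S) (y(S) = 6/5 - (((S + 0) + 6)/S + S/9)/5 = 6/5 - ((S + 6)/S + S*(⅑))/5 = 6/5 - ((6 + S)/S + S/9)/5 = 6/5 - (S/9 + (6 + S)/S)/5 = 6/5 + (-S/45 - (6 + S)/(5*S)) = 6/5 - S/45 - (6 + S)/(5*S))
l = 296/1575 (l = 1 - 6/(5*(5*7)) - 7/9 = 1 - 6/5/35 - 1/45*35 = 1 - 6/5*1/35 - 7/9 = 1 - 6/175 - 7/9 = 296/1575 ≈ 0.18794)
l*t = (296/1575)*(-243/2) = -3996/175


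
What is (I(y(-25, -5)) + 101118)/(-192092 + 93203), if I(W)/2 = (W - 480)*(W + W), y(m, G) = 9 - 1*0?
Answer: -28054/32963 ≈ -0.85108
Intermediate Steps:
y(m, G) = 9 (y(m, G) = 9 + 0 = 9)
I(W) = 4*W*(-480 + W) (I(W) = 2*((W - 480)*(W + W)) = 2*((-480 + W)*(2*W)) = 2*(2*W*(-480 + W)) = 4*W*(-480 + W))
(I(y(-25, -5)) + 101118)/(-192092 + 93203) = (4*9*(-480 + 9) + 101118)/(-192092 + 93203) = (4*9*(-471) + 101118)/(-98889) = (-16956 + 101118)*(-1/98889) = 84162*(-1/98889) = -28054/32963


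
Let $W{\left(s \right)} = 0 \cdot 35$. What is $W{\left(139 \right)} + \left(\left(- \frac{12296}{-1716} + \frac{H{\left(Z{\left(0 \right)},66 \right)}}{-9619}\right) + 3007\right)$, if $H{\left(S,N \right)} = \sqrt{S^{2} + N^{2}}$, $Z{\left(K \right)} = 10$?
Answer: $\frac{1293077}{429} - \frac{2 \sqrt{1114}}{9619} \approx 3014.2$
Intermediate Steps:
$W{\left(s \right)} = 0$
$H{\left(S,N \right)} = \sqrt{N^{2} + S^{2}}$
$W{\left(139 \right)} + \left(\left(- \frac{12296}{-1716} + \frac{H{\left(Z{\left(0 \right)},66 \right)}}{-9619}\right) + 3007\right) = 0 + \left(\left(- \frac{12296}{-1716} + \frac{\sqrt{66^{2} + 10^{2}}}{-9619}\right) + 3007\right) = 0 + \left(\left(\left(-12296\right) \left(- \frac{1}{1716}\right) + \sqrt{4356 + 100} \left(- \frac{1}{9619}\right)\right) + 3007\right) = 0 + \left(\left(\frac{3074}{429} + \sqrt{4456} \left(- \frac{1}{9619}\right)\right) + 3007\right) = 0 + \left(\left(\frac{3074}{429} + 2 \sqrt{1114} \left(- \frac{1}{9619}\right)\right) + 3007\right) = 0 + \left(\left(\frac{3074}{429} - \frac{2 \sqrt{1114}}{9619}\right) + 3007\right) = 0 + \left(\frac{1293077}{429} - \frac{2 \sqrt{1114}}{9619}\right) = \frac{1293077}{429} - \frac{2 \sqrt{1114}}{9619}$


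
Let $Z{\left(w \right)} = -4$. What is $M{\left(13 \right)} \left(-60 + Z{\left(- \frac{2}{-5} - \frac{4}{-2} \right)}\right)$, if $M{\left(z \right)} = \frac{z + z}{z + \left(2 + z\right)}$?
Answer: $- \frac{416}{7} \approx -59.429$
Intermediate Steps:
$M{\left(z \right)} = \frac{2 z}{2 + 2 z}$
$M{\left(13 \right)} \left(-60 + Z{\left(- \frac{2}{-5} - \frac{4}{-2} \right)}\right) = \frac{13}{1 + 13} \left(-60 - 4\right) = \frac{13}{14} \left(-64\right) = - \frac{416}{7}$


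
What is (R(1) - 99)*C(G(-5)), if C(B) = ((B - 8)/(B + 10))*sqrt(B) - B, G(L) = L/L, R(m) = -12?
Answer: 1998/11 ≈ 181.64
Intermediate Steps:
G(L) = 1
C(B) = -B + sqrt(B)*(-8 + B)/(10 + B) (C(B) = ((-8 + B)/(10 + B))*sqrt(B) - B = sqrt(B)*(-8 + B)/(10 + B) - B = -B + sqrt(B)*(-8 + B)/(10 + B))
(R(1) - 99)*C(G(-5)) = (-12 - 99)*((1**(3/2) - 1*1**2 - 10*1 - 8*sqrt(1))/(10 + 1)) = -111*(1 - 1*1 - 10 - 8*1)/11 = -111*(1 - 1 - 10 - 8)/11 = -111*(-18)/11 = -111*(-18/11) = 1998/11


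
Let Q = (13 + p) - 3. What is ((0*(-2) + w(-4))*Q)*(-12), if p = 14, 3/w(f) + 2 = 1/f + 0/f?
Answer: 384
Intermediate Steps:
w(f) = 3/(-2 + 1/f) (w(f) = 3/(-2 + (1/f + 0/f)) = 3/(-2 + (1/f + 0)) = 3/(-2 + 1/f))
Q = 24 (Q = (13 + 14) - 3 = 27 - 3 = 24)
((0*(-2) + w(-4))*Q)*(-12) = ((0*(-2) - 3*(-4)/(-1 + 2*(-4)))*24)*(-12) = ((0 - 3*(-4)/(-1 - 8))*24)*(-12) = ((0 - 3*(-4)/(-9))*24)*(-12) = ((0 - 3*(-4)*(-1/9))*24)*(-12) = ((0 - 4/3)*24)*(-12) = -4/3*24*(-12) = -32*(-12) = 384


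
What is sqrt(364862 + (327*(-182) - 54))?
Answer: sqrt(305294) ≈ 552.53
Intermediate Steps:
sqrt(364862 + (327*(-182) - 54)) = sqrt(364862 + (-59514 - 54)) = sqrt(364862 - 59568) = sqrt(305294)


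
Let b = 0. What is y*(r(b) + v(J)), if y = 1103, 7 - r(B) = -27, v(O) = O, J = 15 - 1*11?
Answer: 41914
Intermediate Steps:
J = 4 (J = 15 - 11 = 4)
r(B) = 34 (r(B) = 7 - 1*(-27) = 7 + 27 = 34)
y*(r(b) + v(J)) = 1103*(34 + 4) = 1103*38 = 41914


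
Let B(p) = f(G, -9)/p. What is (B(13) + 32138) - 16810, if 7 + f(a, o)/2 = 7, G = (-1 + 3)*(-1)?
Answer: 15328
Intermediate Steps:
G = -2 (G = 2*(-1) = -2)
f(a, o) = 0 (f(a, o) = -14 + 2*7 = -14 + 14 = 0)
B(p) = 0 (B(p) = 0/p = 0)
(B(13) + 32138) - 16810 = (0 + 32138) - 16810 = 32138 - 16810 = 15328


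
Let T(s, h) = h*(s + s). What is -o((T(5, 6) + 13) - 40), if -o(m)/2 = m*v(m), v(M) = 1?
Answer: 66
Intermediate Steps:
T(s, h) = 2*h*s (T(s, h) = h*(2*s) = 2*h*s)
o(m) = -2*m
-o((T(5, 6) + 13) - 40) = -(-2)*((2*6*5 + 13) - 40) = -(-2)*((60 + 13) - 40) = -(-2)*(73 - 40) = -(-2)*33 = -1*(-66) = 66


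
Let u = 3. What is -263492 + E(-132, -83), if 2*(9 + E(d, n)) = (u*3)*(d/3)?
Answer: -263699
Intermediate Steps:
E(d, n) = -9 + 3*d/2 (E(d, n) = -9 + ((3*3)*(d/3))/2 = -9 + (9*(d*(1/3)))/2 = -9 + (9*(d/3))/2 = -9 + (3*d)/2 = -9 + 3*d/2)
-263492 + E(-132, -83) = -263492 + (-9 + (3/2)*(-132)) = -263492 + (-9 - 198) = -263492 - 207 = -263699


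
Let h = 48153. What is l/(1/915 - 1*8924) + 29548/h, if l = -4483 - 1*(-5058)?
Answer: 215938485407/393191347227 ≈ 0.54919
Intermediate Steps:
l = 575 (l = -4483 + 5058 = 575)
l/(1/915 - 1*8924) + 29548/h = 575/(1/915 - 1*8924) + 29548/48153 = 575/(1/915 - 8924) + 29548*(1/48153) = 575/(-8165459/915) + 29548/48153 = 575*(-915/8165459) + 29548/48153 = -526125/8165459 + 29548/48153 = 215938485407/393191347227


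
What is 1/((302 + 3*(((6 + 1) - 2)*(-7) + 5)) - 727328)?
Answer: -1/727116 ≈ -1.3753e-6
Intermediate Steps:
1/((302 + 3*(((6 + 1) - 2)*(-7) + 5)) - 727328) = 1/((302 + 3*((7 - 2)*(-7) + 5)) - 727328) = 1/((302 + 3*(5*(-7) + 5)) - 727328) = 1/((302 + 3*(-35 + 5)) - 727328) = 1/((302 + 3*(-30)) - 727328) = 1/((302 - 90) - 727328) = 1/(212 - 727328) = 1/(-727116) = -1/727116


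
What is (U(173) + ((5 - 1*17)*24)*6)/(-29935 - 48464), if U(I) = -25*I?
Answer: 6053/78399 ≈ 0.077208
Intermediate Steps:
(U(173) + ((5 - 1*17)*24)*6)/(-29935 - 48464) = (-25*173 + ((5 - 1*17)*24)*6)/(-29935 - 48464) = (-4325 + ((5 - 17)*24)*6)/(-78399) = (-4325 - 12*24*6)*(-1/78399) = (-4325 - 288*6)*(-1/78399) = (-4325 - 1728)*(-1/78399) = -6053*(-1/78399) = 6053/78399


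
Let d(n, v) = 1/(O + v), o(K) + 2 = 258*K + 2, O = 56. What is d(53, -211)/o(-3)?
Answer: 1/119970 ≈ 8.3354e-6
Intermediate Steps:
o(K) = 258*K (o(K) = -2 + (258*K + 2) = -2 + (2 + 258*K) = 258*K)
d(n, v) = 1/(56 + v)
d(53, -211)/o(-3) = 1/((56 - 211)*((258*(-3)))) = 1/(-155*(-774)) = -1/155*(-1/774) = 1/119970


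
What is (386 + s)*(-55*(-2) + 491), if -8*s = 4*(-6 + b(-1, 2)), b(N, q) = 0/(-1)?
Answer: 233789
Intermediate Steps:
b(N, q) = 0 (b(N, q) = 0*(-1) = 0)
s = 3 (s = -(-6 + 0)/2 = -(-6)/2 = -⅛*(-24) = 3)
(386 + s)*(-55*(-2) + 491) = (386 + 3)*(-55*(-2) + 491) = 389*(110 + 491) = 389*601 = 233789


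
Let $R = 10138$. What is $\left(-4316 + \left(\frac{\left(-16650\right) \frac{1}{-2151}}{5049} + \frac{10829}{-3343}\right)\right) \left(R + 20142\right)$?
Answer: $- \frac{527597381646316360}{4034034873} \approx -1.3079 \cdot 10^{8}$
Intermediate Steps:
$\left(-4316 + \left(\frac{\left(-16650\right) \frac{1}{-2151}}{5049} + \frac{10829}{-3343}\right)\right) \left(R + 20142\right) = \left(-4316 + \left(\frac{\left(-16650\right) \frac{1}{-2151}}{5049} + \frac{10829}{-3343}\right)\right) \left(10138 + 20142\right) = \left(-4316 + \left(\left(-16650\right) \left(- \frac{1}{2151}\right) \frac{1}{5049} + 10829 \left(- \frac{1}{3343}\right)\right)\right) 30280 = \left(-4316 + \left(\frac{1850}{239} \cdot \frac{1}{5049} - \frac{10829}{3343}\right)\right) 30280 = \left(-4316 + \left(\frac{1850}{1206711} - \frac{10829}{3343}\right)\right) 30280 = \left(-4316 - \frac{13061288869}{4034034873}\right) 30280 = \left(- \frac{17423955800737}{4034034873}\right) 30280 = - \frac{527597381646316360}{4034034873}$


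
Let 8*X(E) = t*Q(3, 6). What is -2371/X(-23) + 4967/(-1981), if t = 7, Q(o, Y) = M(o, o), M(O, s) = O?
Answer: -5382845/5943 ≈ -905.75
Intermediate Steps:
Q(o, Y) = o
X(E) = 21/8 (X(E) = (7*3)/8 = (⅛)*21 = 21/8)
-2371/X(-23) + 4967/(-1981) = -2371/21/8 + 4967/(-1981) = -2371*8/21 + 4967*(-1/1981) = -18968/21 - 4967/1981 = -5382845/5943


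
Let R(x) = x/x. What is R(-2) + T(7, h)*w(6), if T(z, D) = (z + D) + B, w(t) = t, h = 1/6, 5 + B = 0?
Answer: 14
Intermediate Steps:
B = -5 (B = -5 + 0 = -5)
h = ⅙ ≈ 0.16667
R(x) = 1
T(z, D) = -5 + D + z (T(z, D) = (z + D) - 5 = (D + z) - 5 = -5 + D + z)
R(-2) + T(7, h)*w(6) = 1 + (-5 + ⅙ + 7)*6 = 1 + (13/6)*6 = 1 + 13 = 14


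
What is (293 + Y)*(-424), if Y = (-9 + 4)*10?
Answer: -103032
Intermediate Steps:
Y = -50 (Y = -5*10 = -50)
(293 + Y)*(-424) = (293 - 50)*(-424) = 243*(-424) = -103032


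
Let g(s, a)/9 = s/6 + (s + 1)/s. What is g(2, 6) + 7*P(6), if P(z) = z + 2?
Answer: 145/2 ≈ 72.500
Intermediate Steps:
P(z) = 2 + z
g(s, a) = 3*s/2 + 9*(1 + s)/s (g(s, a) = 9*(s/6 + (s + 1)/s) = 9*(s*(⅙) + (1 + s)/s) = 9*(s/6 + (1 + s)/s) = 3*s/2 + 9*(1 + s)/s)
g(2, 6) + 7*P(6) = (9 + 9/2 + (3/2)*2) + 7*(2 + 6) = (9 + 9*(½) + 3) + 7*8 = (9 + 9/2 + 3) + 56 = 33/2 + 56 = 145/2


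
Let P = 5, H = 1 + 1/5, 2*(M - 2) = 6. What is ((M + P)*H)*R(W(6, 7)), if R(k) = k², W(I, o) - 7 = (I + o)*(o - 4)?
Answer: 25392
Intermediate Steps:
M = 5 (M = 2 + (½)*6 = 2 + 3 = 5)
W(I, o) = 7 + (-4 + o)*(I + o) (W(I, o) = 7 + (I + o)*(o - 4) = 7 + (I + o)*(-4 + o) = 7 + (-4 + o)*(I + o))
H = 6/5 (H = 1 + ⅕ = 6/5 ≈ 1.2000)
((M + P)*H)*R(W(6, 7)) = ((5 + 5)*(6/5))*(7 + 7² - 4*6 - 4*7 + 6*7)² = (10*(6/5))*(7 + 49 - 24 - 28 + 42)² = 12*46² = 12*2116 = 25392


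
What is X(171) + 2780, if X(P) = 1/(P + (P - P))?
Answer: 475381/171 ≈ 2780.0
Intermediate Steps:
X(P) = 1/P (X(P) = 1/(P + 0) = 1/P)
X(171) + 2780 = 1/171 + 2780 = 475381/171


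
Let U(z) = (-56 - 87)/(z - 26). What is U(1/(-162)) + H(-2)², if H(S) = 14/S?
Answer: 20873/383 ≈ 54.499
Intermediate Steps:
U(z) = -143/(-26 + z)
U(1/(-162)) + H(-2)² = -143/(-26 + 1/(-162)) + (14/(-2))² = -143/(-26 - 1/162) + (14*(-½))² = -143/(-4213/162) + (-7)² = -143*(-162/4213) + 49 = 2106/383 + 49 = 20873/383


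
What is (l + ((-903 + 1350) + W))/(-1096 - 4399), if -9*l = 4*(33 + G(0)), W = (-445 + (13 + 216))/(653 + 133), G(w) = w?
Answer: -24257/308505 ≈ -0.078628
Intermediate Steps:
W = -36/131 (W = (-445 + 229)/786 = -216*1/786 = -36/131 ≈ -0.27481)
l = -44/3 (l = -4*(33 + 0)/9 = -4*33/9 = -1/9*132 = -44/3 ≈ -14.667)
(l + ((-903 + 1350) + W))/(-1096 - 4399) = (-44/3 + ((-903 + 1350) - 36/131))/(-1096 - 4399) = (-44/3 + (447 - 36/131))/(-5495) = (-44/3 + 58521/131)*(-1/5495) = (169799/393)*(-1/5495) = -24257/308505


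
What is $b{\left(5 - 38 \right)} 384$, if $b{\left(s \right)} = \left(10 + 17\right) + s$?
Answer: $-2304$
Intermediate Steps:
$b{\left(s \right)} = 27 + s$
$b{\left(5 - 38 \right)} 384 = \left(27 + \left(5 - 38\right)\right) 384 = \left(27 - 33\right) 384 = \left(-6\right) 384 = -2304$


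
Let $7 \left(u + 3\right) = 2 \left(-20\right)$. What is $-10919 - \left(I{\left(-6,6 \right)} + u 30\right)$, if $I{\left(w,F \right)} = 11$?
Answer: $- \frac{74680}{7} \approx -10669.0$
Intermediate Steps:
$u = - \frac{61}{7}$ ($u = -3 + \frac{2 \left(-20\right)}{7} = -3 + \frac{1}{7} \left(-40\right) = -3 - \frac{40}{7} = - \frac{61}{7} \approx -8.7143$)
$-10919 - \left(I{\left(-6,6 \right)} + u 30\right) = -10919 - \left(11 - \frac{1830}{7}\right) = -10919 - - \frac{1753}{7} = -10919 + \frac{1753}{7} = - \frac{74680}{7}$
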